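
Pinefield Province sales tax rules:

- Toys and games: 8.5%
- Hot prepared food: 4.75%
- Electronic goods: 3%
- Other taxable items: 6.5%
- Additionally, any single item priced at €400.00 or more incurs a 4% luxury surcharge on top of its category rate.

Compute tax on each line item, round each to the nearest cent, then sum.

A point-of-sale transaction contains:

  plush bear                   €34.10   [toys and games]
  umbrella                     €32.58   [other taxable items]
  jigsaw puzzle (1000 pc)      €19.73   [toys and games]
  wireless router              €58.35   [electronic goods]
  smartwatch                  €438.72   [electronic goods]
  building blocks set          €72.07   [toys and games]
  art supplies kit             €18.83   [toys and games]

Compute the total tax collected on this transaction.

€46.89

Plush bear €34.10: toys and games → 8.5% → €2.90
Umbrella €32.58: other taxable items → 6.5% → €2.12
Jigsaw puzzle (1000 pc) €19.73: toys and games → 8.5% → €1.68
Wireless router €58.35: electronic goods → 3% → €1.75
Smartwatch €438.72: electronic goods → 3% + 4% surcharge = 7% → €30.71
Building blocks set €72.07: toys and games → 8.5% → €6.13
Art supplies kit €18.83: toys and games → 8.5% → €1.60
Total tax = €2.90 + €2.12 + €1.68 + €1.75 + €30.71 + €6.13 + €1.60 = €46.89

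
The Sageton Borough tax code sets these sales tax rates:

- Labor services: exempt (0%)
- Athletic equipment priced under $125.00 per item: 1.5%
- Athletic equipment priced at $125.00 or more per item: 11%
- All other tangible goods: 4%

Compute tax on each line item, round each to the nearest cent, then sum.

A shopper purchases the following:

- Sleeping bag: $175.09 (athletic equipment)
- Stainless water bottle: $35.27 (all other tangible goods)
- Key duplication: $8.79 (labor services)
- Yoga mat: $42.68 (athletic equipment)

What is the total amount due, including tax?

Sleeping bag $175.09: athletic equipment, $125.00 or more → 11% → $19.26
Stainless water bottle $35.27: all other tangible goods → 4% → $1.41
Key duplication $8.79: labor services → 0% → $0.00
Yoga mat $42.68: athletic equipment, under $125.00 → 1.5% → $0.64
Subtotal = $261.83; tax = $21.31; total due = $283.14

$283.14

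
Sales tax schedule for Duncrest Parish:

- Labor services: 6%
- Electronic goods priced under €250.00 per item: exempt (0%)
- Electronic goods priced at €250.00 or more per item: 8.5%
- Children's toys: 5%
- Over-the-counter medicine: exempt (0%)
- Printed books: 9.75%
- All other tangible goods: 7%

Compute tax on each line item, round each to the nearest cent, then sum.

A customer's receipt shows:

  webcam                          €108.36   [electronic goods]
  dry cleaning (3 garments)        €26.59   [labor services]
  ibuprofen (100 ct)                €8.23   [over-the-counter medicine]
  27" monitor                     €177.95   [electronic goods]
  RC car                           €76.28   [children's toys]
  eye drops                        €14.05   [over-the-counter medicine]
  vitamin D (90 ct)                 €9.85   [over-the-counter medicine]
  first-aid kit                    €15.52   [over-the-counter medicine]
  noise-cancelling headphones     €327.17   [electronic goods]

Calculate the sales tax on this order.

€33.22

Webcam €108.36: electronic goods, under €250.00 → 0% → €0.00
Dry cleaning (3 garments) €26.59: labor services → 6% → €1.60
Ibuprofen (100 ct) €8.23: over-the-counter medicine → 0% → €0.00
27" monitor €177.95: electronic goods, under €250.00 → 0% → €0.00
RC car €76.28: children's toys → 5% → €3.81
Eye drops €14.05: over-the-counter medicine → 0% → €0.00
Vitamin D (90 ct) €9.85: over-the-counter medicine → 0% → €0.00
First-aid kit €15.52: over-the-counter medicine → 0% → €0.00
Noise-cancelling headphones €327.17: electronic goods, €250.00 or more → 8.5% → €27.81
Total tax = €1.60 + €3.81 + €27.81 = €33.22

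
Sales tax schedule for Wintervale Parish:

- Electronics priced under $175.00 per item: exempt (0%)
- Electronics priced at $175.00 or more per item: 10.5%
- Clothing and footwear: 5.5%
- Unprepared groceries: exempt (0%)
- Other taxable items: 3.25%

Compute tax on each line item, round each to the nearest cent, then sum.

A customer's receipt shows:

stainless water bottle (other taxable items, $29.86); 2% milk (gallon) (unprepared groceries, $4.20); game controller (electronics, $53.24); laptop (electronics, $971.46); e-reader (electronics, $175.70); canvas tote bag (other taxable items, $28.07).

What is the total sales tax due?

$122.33

Stainless water bottle $29.86: other taxable items → 3.25% → $0.97
2% milk (gallon) $4.20: unprepared groceries → 0% → $0.00
Game controller $53.24: electronics, under $175.00 → 0% → $0.00
Laptop $971.46: electronics, $175.00 or more → 10.5% → $102.00
E-reader $175.70: electronics, $175.00 or more → 10.5% → $18.45
Canvas tote bag $28.07: other taxable items → 3.25% → $0.91
Total tax = $0.97 + $102.00 + $18.45 + $0.91 = $122.33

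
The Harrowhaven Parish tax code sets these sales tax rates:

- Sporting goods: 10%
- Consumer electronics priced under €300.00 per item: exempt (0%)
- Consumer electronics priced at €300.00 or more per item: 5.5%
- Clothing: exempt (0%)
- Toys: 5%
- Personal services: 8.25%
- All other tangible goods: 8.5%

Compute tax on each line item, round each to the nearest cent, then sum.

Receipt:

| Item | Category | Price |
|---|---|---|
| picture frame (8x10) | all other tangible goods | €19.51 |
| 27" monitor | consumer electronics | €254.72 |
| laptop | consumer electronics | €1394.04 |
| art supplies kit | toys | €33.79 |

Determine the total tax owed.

Picture frame (8x10) €19.51: all other tangible goods → 8.5% → €1.66
27" monitor €254.72: consumer electronics, under €300.00 → 0% → €0.00
Laptop €1394.04: consumer electronics, €300.00 or more → 5.5% → €76.67
Art supplies kit €33.79: toys → 5% → €1.69
Total tax = €1.66 + €76.67 + €1.69 = €80.02

€80.02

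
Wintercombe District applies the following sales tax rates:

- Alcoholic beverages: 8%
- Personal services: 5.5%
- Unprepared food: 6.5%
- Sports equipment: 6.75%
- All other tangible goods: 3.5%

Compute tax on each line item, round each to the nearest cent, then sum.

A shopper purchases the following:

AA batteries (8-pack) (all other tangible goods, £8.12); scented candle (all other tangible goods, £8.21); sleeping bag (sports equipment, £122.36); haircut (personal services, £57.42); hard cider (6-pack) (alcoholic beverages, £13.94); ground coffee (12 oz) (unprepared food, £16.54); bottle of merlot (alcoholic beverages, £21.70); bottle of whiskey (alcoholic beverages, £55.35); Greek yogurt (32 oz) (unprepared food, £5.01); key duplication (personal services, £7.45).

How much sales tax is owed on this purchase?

£21.10

AA batteries (8-pack) £8.12: all other tangible goods → 3.5% → £0.28
Scented candle £8.21: all other tangible goods → 3.5% → £0.29
Sleeping bag £122.36: sports equipment → 6.75% → £8.26
Haircut £57.42: personal services → 5.5% → £3.16
Hard cider (6-pack) £13.94: alcoholic beverages → 8% → £1.12
Ground coffee (12 oz) £16.54: unprepared food → 6.5% → £1.08
Bottle of merlot £21.70: alcoholic beverages → 8% → £1.74
Bottle of whiskey £55.35: alcoholic beverages → 8% → £4.43
Greek yogurt (32 oz) £5.01: unprepared food → 6.5% → £0.33
Key duplication £7.45: personal services → 5.5% → £0.41
Total tax = £0.28 + £0.29 + £8.26 + £3.16 + £1.12 + £1.08 + £1.74 + £4.43 + £0.33 + £0.41 = £21.10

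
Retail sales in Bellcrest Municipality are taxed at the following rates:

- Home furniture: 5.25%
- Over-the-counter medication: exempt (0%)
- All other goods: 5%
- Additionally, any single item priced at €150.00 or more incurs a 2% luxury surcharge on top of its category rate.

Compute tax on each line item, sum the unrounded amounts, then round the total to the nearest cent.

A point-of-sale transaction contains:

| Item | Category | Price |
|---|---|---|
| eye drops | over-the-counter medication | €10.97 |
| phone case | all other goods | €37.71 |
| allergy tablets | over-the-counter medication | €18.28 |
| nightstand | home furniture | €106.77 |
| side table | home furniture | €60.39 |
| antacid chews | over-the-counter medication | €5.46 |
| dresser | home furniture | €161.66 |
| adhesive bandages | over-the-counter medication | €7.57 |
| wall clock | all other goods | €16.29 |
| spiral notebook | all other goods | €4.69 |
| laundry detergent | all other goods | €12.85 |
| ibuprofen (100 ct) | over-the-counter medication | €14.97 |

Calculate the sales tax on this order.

€24.07

Eye drops €10.97: over-the-counter medication → 0% → €0.00
Phone case €37.71: all other goods → 5% → €1.8855
Allergy tablets €18.28: over-the-counter medication → 0% → €0.00
Nightstand €106.77: home furniture → 5.25% → €5.605425
Side table €60.39: home furniture → 5.25% → €3.170475
Antacid chews €5.46: over-the-counter medication → 0% → €0.00
Dresser €161.66: home furniture → 5.25% + 2% surcharge = 7.25% → €11.72035
Adhesive bandages €7.57: over-the-counter medication → 0% → €0.00
Wall clock €16.29: all other goods → 5% → €0.8145
Spiral notebook €4.69: all other goods → 5% → €0.2345
Laundry detergent €12.85: all other goods → 5% → €0.6425
Ibuprofen (100 ct) €14.97: over-the-counter medication → 0% → €0.00
Unrounded tax sum = €24.07325 → €24.07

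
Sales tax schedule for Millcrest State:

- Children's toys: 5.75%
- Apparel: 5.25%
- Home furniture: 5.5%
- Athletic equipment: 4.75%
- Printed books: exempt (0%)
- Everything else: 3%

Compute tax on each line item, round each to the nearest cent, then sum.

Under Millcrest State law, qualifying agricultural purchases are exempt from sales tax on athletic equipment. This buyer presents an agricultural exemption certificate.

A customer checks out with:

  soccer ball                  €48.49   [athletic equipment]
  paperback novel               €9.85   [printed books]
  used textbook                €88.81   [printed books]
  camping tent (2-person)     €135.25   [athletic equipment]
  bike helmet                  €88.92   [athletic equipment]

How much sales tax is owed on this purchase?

Soccer ball €48.49: athletic equipment, buyer-exempt → 0% → €0.00
Paperback novel €9.85: printed books → 0% → €0.00
Used textbook €88.81: printed books → 0% → €0.00
Camping tent (2-person) €135.25: athletic equipment, buyer-exempt → 0% → €0.00
Bike helmet €88.92: athletic equipment, buyer-exempt → 0% → €0.00
Total tax = €0.00

€0.00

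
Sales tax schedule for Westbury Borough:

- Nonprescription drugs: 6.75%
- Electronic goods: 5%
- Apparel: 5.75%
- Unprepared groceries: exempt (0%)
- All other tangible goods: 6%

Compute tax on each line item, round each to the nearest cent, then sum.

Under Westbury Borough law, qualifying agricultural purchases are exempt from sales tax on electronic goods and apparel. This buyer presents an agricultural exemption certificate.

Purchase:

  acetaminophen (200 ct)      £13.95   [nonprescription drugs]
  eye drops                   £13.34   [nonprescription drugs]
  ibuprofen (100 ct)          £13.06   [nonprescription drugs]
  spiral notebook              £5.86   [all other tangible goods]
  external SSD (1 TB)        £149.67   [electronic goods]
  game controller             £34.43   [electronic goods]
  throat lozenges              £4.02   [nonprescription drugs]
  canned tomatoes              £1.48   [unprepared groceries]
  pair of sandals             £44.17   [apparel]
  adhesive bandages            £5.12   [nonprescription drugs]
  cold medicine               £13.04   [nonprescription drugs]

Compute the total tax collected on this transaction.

£4.57

Acetaminophen (200 ct) £13.95: nonprescription drugs → 6.75% → £0.94
Eye drops £13.34: nonprescription drugs → 6.75% → £0.90
Ibuprofen (100 ct) £13.06: nonprescription drugs → 6.75% → £0.88
Spiral notebook £5.86: all other tangible goods → 6% → £0.35
External SSD (1 TB) £149.67: electronic goods, buyer-exempt → 0% → £0.00
Game controller £34.43: electronic goods, buyer-exempt → 0% → £0.00
Throat lozenges £4.02: nonprescription drugs → 6.75% → £0.27
Canned tomatoes £1.48: unprepared groceries → 0% → £0.00
Pair of sandals £44.17: apparel, buyer-exempt → 0% → £0.00
Adhesive bandages £5.12: nonprescription drugs → 6.75% → £0.35
Cold medicine £13.04: nonprescription drugs → 6.75% → £0.88
Total tax = £0.94 + £0.90 + £0.88 + £0.35 + £0.27 + £0.35 + £0.88 = £4.57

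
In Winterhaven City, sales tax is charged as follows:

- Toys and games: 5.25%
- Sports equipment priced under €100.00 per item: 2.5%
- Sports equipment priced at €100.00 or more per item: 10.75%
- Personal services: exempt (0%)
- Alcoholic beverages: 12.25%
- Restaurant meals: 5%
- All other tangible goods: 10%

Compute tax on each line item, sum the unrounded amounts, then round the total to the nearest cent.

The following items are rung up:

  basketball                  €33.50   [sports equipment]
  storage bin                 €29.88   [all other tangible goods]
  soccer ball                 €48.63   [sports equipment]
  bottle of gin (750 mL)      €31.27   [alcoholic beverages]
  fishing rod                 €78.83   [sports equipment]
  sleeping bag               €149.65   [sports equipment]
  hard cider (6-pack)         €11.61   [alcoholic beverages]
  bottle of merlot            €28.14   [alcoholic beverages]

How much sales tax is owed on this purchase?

Basketball €33.50: sports equipment, under €100.00 → 2.5% → €0.8375
Storage bin €29.88: all other tangible goods → 10% → €2.988
Soccer ball €48.63: sports equipment, under €100.00 → 2.5% → €1.21575
Bottle of gin (750 mL) €31.27: alcoholic beverages → 12.25% → €3.830575
Fishing rod €78.83: sports equipment, under €100.00 → 2.5% → €1.97075
Sleeping bag €149.65: sports equipment, €100.00 or more → 10.75% → €16.087375
Hard cider (6-pack) €11.61: alcoholic beverages → 12.25% → €1.422225
Bottle of merlot €28.14: alcoholic beverages → 12.25% → €3.44715
Unrounded tax sum = €31.799325 → €31.80

€31.80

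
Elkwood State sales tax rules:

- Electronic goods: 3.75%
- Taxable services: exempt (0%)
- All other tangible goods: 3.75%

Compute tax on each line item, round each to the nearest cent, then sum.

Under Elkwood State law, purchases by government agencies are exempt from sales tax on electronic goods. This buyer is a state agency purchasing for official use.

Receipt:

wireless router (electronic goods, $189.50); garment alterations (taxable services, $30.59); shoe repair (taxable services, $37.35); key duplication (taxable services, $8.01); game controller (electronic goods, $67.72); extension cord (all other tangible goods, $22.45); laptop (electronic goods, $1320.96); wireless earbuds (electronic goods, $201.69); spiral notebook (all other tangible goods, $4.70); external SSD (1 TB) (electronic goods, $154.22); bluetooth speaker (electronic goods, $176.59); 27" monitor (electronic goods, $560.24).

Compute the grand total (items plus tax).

Wireless router $189.50: electronic goods, buyer-exempt → 0% → $0.00
Garment alterations $30.59: taxable services → 0% → $0.00
Shoe repair $37.35: taxable services → 0% → $0.00
Key duplication $8.01: taxable services → 0% → $0.00
Game controller $67.72: electronic goods, buyer-exempt → 0% → $0.00
Extension cord $22.45: all other tangible goods → 3.75% → $0.84
Laptop $1320.96: electronic goods, buyer-exempt → 0% → $0.00
Wireless earbuds $201.69: electronic goods, buyer-exempt → 0% → $0.00
Spiral notebook $4.70: all other tangible goods → 3.75% → $0.18
External SSD (1 TB) $154.22: electronic goods, buyer-exempt → 0% → $0.00
Bluetooth speaker $176.59: electronic goods, buyer-exempt → 0% → $0.00
27" monitor $560.24: electronic goods, buyer-exempt → 0% → $0.00
Subtotal = $2774.02; tax = $1.02; total due = $2775.04

$2775.04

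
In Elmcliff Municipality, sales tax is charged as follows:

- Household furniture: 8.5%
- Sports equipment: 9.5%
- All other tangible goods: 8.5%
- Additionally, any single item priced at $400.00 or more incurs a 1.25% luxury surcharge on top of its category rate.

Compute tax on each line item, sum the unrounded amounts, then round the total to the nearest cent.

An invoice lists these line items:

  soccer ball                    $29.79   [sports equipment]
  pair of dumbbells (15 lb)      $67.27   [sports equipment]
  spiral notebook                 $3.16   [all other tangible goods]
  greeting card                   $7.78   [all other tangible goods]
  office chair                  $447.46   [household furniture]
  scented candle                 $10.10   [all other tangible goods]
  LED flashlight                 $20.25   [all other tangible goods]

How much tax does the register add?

Soccer ball $29.79: sports equipment → 9.5% → $2.83005
Pair of dumbbells (15 lb) $67.27: sports equipment → 9.5% → $6.39065
Spiral notebook $3.16: all other tangible goods → 8.5% → $0.2686
Greeting card $7.78: all other tangible goods → 8.5% → $0.6613
Office chair $447.46: household furniture → 8.5% + 1.25% surcharge = 9.75% → $43.62735
Scented candle $10.10: all other tangible goods → 8.5% → $0.8585
LED flashlight $20.25: all other tangible goods → 8.5% → $1.72125
Unrounded tax sum = $56.3577 → $56.36

$56.36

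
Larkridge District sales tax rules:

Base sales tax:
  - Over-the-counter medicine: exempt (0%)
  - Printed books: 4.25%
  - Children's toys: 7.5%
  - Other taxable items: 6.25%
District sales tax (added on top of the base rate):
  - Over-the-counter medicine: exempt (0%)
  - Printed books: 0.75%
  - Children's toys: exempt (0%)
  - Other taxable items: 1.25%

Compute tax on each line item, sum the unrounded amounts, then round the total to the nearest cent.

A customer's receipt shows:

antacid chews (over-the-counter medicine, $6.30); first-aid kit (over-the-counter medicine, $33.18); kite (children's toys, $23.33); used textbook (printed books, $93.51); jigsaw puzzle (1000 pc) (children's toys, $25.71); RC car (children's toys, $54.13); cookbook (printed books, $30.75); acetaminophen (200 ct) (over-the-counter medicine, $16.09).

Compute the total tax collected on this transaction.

$13.95

Antacid chews $6.30: over-the-counter medicine → 0% + 0% district = 0% → $0.00
First-aid kit $33.18: over-the-counter medicine → 0% + 0% district = 0% → $0.00
Kite $23.33: children's toys → 7.5% + 0% district = 7.5% → $1.74975
Used textbook $93.51: printed books → 4.25% + 0.75% district = 5% → $4.6755
Jigsaw puzzle (1000 pc) $25.71: children's toys → 7.5% + 0% district = 7.5% → $1.92825
RC car $54.13: children's toys → 7.5% + 0% district = 7.5% → $4.05975
Cookbook $30.75: printed books → 4.25% + 0.75% district = 5% → $1.5375
Acetaminophen (200 ct) $16.09: over-the-counter medicine → 0% + 0% district = 0% → $0.00
Unrounded tax sum = $13.95075 → $13.95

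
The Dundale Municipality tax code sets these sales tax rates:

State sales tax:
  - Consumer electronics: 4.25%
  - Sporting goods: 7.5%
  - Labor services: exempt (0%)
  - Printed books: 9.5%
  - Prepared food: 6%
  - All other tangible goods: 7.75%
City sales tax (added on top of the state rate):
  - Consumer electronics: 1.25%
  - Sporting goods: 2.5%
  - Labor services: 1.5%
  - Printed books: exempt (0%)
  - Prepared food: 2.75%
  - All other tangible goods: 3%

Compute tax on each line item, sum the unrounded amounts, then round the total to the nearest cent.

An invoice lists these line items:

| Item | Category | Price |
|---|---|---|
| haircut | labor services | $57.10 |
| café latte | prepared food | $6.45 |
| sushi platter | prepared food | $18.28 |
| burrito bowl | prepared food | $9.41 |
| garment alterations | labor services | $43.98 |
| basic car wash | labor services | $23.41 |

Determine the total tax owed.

Haircut $57.10: labor services → 0% + 1.5% city = 1.5% → $0.8565
Café latte $6.45: prepared food → 6% + 2.75% city = 8.75% → $0.564375
Sushi platter $18.28: prepared food → 6% + 2.75% city = 8.75% → $1.5995
Burrito bowl $9.41: prepared food → 6% + 2.75% city = 8.75% → $0.823375
Garment alterations $43.98: labor services → 0% + 1.5% city = 1.5% → $0.6597
Basic car wash $23.41: labor services → 0% + 1.5% city = 1.5% → $0.35115
Unrounded tax sum = $4.8546 → $4.85

$4.85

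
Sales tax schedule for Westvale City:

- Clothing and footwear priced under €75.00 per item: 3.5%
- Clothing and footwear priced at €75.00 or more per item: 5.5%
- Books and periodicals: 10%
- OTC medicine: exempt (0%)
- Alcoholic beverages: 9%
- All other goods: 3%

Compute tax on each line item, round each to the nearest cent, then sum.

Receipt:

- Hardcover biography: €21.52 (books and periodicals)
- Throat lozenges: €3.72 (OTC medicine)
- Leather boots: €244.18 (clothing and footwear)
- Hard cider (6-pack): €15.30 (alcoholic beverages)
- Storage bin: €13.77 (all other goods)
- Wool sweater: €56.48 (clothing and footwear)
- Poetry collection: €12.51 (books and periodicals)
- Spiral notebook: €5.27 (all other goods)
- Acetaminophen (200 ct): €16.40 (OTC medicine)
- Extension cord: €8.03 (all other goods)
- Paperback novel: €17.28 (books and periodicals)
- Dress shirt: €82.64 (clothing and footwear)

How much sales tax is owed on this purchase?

€27.28

Hardcover biography €21.52: books and periodicals → 10% → €2.15
Throat lozenges €3.72: OTC medicine → 0% → €0.00
Leather boots €244.18: clothing and footwear, €75.00 or more → 5.5% → €13.43
Hard cider (6-pack) €15.30: alcoholic beverages → 9% → €1.38
Storage bin €13.77: all other goods → 3% → €0.41
Wool sweater €56.48: clothing and footwear, under €75.00 → 3.5% → €1.98
Poetry collection €12.51: books and periodicals → 10% → €1.25
Spiral notebook €5.27: all other goods → 3% → €0.16
Acetaminophen (200 ct) €16.40: OTC medicine → 0% → €0.00
Extension cord €8.03: all other goods → 3% → €0.24
Paperback novel €17.28: books and periodicals → 10% → €1.73
Dress shirt €82.64: clothing and footwear, €75.00 or more → 5.5% → €4.55
Total tax = €2.15 + €13.43 + €1.38 + €0.41 + €1.98 + €1.25 + €0.16 + €0.24 + €1.73 + €4.55 = €27.28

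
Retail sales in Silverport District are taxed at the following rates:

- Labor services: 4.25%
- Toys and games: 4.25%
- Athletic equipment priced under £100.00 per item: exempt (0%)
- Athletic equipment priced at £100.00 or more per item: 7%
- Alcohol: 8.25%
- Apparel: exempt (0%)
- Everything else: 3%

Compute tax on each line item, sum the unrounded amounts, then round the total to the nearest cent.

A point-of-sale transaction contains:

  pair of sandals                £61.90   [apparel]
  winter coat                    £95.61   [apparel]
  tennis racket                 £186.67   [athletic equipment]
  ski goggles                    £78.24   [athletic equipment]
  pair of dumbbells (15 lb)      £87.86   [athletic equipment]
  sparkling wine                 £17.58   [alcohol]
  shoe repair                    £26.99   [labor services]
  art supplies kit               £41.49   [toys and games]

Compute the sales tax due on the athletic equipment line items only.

£13.07

Tennis racket £186.67: athletic equipment, £100.00 or more → 7% → £13.0669
Ski goggles £78.24: athletic equipment, under £100.00 → 0% → £0.00
Pair of dumbbells (15 lb) £87.86: athletic equipment, under £100.00 → 0% → £0.00
Tax on athletic equipment: unrounded sum = £13.0669 → £13.07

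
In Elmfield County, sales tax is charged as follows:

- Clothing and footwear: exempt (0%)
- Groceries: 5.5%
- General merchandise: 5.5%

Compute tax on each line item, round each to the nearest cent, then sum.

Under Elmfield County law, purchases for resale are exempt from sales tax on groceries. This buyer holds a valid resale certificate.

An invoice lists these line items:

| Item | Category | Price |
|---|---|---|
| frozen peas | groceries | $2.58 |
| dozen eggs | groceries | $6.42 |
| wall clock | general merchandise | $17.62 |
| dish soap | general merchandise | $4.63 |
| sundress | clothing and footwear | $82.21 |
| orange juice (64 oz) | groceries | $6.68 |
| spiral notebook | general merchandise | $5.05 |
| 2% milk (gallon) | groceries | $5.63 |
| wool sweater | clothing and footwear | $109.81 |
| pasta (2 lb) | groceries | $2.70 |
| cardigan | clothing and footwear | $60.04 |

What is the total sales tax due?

$1.50

Frozen peas $2.58: groceries, buyer-exempt → 0% → $0.00
Dozen eggs $6.42: groceries, buyer-exempt → 0% → $0.00
Wall clock $17.62: general merchandise → 5.5% → $0.97
Dish soap $4.63: general merchandise → 5.5% → $0.25
Sundress $82.21: clothing and footwear → 0% → $0.00
Orange juice (64 oz) $6.68: groceries, buyer-exempt → 0% → $0.00
Spiral notebook $5.05: general merchandise → 5.5% → $0.28
2% milk (gallon) $5.63: groceries, buyer-exempt → 0% → $0.00
Wool sweater $109.81: clothing and footwear → 0% → $0.00
Pasta (2 lb) $2.70: groceries, buyer-exempt → 0% → $0.00
Cardigan $60.04: clothing and footwear → 0% → $0.00
Total tax = $0.97 + $0.25 + $0.28 = $1.50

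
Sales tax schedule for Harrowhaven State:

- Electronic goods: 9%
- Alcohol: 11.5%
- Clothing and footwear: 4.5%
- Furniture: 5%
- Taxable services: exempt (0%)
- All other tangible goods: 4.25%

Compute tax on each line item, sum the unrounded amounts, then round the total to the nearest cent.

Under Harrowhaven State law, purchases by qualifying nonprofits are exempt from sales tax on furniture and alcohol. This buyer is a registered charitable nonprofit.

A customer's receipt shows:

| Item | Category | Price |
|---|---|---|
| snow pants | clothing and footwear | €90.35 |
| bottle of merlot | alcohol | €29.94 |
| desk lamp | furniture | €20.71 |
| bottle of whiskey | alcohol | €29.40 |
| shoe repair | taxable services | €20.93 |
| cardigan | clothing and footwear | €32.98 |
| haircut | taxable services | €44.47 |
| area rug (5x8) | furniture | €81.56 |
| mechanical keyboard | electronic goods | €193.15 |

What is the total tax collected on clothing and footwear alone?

€5.55

Snow pants €90.35: clothing and footwear → 4.5% → €4.06575
Cardigan €32.98: clothing and footwear → 4.5% → €1.4841
Tax on clothing and footwear: unrounded sum = €5.54985 → €5.55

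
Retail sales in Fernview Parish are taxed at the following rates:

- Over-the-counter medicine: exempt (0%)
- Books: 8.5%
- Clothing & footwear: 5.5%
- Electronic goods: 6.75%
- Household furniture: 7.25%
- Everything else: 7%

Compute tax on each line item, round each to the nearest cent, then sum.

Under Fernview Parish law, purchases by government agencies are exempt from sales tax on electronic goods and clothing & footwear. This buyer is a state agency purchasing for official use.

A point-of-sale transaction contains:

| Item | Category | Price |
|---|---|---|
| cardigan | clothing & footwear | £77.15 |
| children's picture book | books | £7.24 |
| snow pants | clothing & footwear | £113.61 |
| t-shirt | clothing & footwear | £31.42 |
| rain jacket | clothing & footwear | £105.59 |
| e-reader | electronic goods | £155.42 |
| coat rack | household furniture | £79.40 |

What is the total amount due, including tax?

£576.21

Cardigan £77.15: clothing & footwear, buyer-exempt → 0% → £0.00
Children's picture book £7.24: books → 8.5% → £0.62
Snow pants £113.61: clothing & footwear, buyer-exempt → 0% → £0.00
T-shirt £31.42: clothing & footwear, buyer-exempt → 0% → £0.00
Rain jacket £105.59: clothing & footwear, buyer-exempt → 0% → £0.00
E-reader £155.42: electronic goods, buyer-exempt → 0% → £0.00
Coat rack £79.40: household furniture → 7.25% → £5.76
Subtotal = £569.83; tax = £6.38; total due = £576.21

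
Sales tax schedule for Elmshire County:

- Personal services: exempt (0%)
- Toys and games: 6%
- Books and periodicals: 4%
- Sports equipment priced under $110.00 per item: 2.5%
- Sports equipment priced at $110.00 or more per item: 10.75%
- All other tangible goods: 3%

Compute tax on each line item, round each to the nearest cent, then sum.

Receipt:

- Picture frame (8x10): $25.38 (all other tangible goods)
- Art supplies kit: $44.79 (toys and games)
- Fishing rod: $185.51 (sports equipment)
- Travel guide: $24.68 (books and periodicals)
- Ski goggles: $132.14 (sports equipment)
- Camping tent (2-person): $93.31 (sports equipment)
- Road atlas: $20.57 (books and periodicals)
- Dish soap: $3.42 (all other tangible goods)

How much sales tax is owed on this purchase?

$41.84

Picture frame (8x10) $25.38: all other tangible goods → 3% → $0.76
Art supplies kit $44.79: toys and games → 6% → $2.69
Fishing rod $185.51: sports equipment, $110.00 or more → 10.75% → $19.94
Travel guide $24.68: books and periodicals → 4% → $0.99
Ski goggles $132.14: sports equipment, $110.00 or more → 10.75% → $14.21
Camping tent (2-person) $93.31: sports equipment, under $110.00 → 2.5% → $2.33
Road atlas $20.57: books and periodicals → 4% → $0.82
Dish soap $3.42: all other tangible goods → 3% → $0.10
Total tax = $0.76 + $2.69 + $19.94 + $0.99 + $14.21 + $2.33 + $0.82 + $0.10 = $41.84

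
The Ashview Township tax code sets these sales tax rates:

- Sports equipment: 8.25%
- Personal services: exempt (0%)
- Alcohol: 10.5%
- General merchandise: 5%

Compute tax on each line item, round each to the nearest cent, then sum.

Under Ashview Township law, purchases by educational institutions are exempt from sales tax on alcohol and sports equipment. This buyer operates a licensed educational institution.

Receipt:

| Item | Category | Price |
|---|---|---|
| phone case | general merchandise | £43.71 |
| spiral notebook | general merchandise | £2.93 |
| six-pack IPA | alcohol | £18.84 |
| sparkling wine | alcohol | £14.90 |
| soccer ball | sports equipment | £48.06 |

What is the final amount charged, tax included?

Phone case £43.71: general merchandise → 5% → £2.19
Spiral notebook £2.93: general merchandise → 5% → £0.15
Six-pack IPA £18.84: alcohol, buyer-exempt → 0% → £0.00
Sparkling wine £14.90: alcohol, buyer-exempt → 0% → £0.00
Soccer ball £48.06: sports equipment, buyer-exempt → 0% → £0.00
Subtotal = £128.44; tax = £2.34; total due = £130.78

£130.78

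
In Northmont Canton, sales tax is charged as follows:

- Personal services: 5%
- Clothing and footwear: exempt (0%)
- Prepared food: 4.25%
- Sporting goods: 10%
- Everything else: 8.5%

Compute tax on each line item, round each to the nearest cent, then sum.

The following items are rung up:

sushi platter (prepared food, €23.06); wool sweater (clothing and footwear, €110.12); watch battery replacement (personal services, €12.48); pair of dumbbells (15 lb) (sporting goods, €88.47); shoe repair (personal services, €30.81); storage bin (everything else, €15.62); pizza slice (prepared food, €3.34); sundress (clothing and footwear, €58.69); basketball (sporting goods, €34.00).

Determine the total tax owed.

€16.86

Sushi platter €23.06: prepared food → 4.25% → €0.98
Wool sweater €110.12: clothing and footwear → 0% → €0.00
Watch battery replacement €12.48: personal services → 5% → €0.62
Pair of dumbbells (15 lb) €88.47: sporting goods → 10% → €8.85
Shoe repair €30.81: personal services → 5% → €1.54
Storage bin €15.62: everything else → 8.5% → €1.33
Pizza slice €3.34: prepared food → 4.25% → €0.14
Sundress €58.69: clothing and footwear → 0% → €0.00
Basketball €34.00: sporting goods → 10% → €3.40
Total tax = €0.98 + €0.62 + €8.85 + €1.54 + €1.33 + €0.14 + €3.40 = €16.86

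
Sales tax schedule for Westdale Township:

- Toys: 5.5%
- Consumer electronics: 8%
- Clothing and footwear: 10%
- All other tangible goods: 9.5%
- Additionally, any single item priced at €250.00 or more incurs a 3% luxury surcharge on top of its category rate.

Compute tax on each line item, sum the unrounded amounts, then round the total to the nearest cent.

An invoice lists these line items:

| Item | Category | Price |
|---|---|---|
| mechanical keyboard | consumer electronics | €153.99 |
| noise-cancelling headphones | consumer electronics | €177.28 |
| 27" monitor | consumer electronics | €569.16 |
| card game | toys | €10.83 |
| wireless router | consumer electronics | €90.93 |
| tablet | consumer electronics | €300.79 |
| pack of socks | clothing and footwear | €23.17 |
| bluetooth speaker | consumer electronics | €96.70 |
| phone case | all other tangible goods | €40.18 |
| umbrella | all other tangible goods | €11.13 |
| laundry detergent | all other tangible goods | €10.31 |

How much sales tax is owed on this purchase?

Mechanical keyboard €153.99: consumer electronics → 8% → €12.3192
Noise-cancelling headphones €177.28: consumer electronics → 8% → €14.1824
27" monitor €569.16: consumer electronics → 8% + 3% surcharge = 11% → €62.6076
Card game €10.83: toys → 5.5% → €0.59565
Wireless router €90.93: consumer electronics → 8% → €7.2744
Tablet €300.79: consumer electronics → 8% + 3% surcharge = 11% → €33.0869
Pack of socks €23.17: clothing and footwear → 10% → €2.317
Bluetooth speaker €96.70: consumer electronics → 8% → €7.736
Phone case €40.18: all other tangible goods → 9.5% → €3.8171
Umbrella €11.13: all other tangible goods → 9.5% → €1.05735
Laundry detergent €10.31: all other tangible goods → 9.5% → €0.97945
Unrounded tax sum = €145.97305 → €145.97

€145.97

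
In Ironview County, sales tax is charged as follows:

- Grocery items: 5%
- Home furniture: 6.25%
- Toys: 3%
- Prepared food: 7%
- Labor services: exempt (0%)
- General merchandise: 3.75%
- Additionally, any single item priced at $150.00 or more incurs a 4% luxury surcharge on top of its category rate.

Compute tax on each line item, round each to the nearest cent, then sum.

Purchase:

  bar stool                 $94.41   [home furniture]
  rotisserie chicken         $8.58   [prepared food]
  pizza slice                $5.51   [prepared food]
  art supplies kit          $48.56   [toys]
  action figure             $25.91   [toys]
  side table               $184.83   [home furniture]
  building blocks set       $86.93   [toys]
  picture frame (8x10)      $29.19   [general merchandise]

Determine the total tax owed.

Bar stool $94.41: home furniture → 6.25% → $5.90
Rotisserie chicken $8.58: prepared food → 7% → $0.60
Pizza slice $5.51: prepared food → 7% → $0.39
Art supplies kit $48.56: toys → 3% → $1.46
Action figure $25.91: toys → 3% → $0.78
Side table $184.83: home furniture → 6.25% + 4% surcharge = 10.25% → $18.95
Building blocks set $86.93: toys → 3% → $2.61
Picture frame (8x10) $29.19: general merchandise → 3.75% → $1.09
Total tax = $5.90 + $0.60 + $0.39 + $1.46 + $0.78 + $18.95 + $2.61 + $1.09 = $31.78

$31.78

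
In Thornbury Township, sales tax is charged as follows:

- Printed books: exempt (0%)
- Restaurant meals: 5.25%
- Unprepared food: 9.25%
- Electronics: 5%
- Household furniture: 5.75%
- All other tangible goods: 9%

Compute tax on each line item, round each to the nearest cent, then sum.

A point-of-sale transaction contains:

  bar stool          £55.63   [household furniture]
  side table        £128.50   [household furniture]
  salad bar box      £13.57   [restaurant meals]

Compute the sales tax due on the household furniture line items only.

£10.59

Bar stool £55.63: household furniture → 5.75% → £3.20
Side table £128.50: household furniture → 5.75% → £7.39
Tax on household furniture = £3.20 + £7.39 = £10.59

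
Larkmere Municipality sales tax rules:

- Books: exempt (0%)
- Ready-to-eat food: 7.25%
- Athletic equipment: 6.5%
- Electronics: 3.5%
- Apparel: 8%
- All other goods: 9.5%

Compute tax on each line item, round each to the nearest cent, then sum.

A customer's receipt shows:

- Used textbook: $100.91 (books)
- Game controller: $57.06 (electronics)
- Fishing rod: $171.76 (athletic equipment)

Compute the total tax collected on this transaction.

$13.16

Used textbook $100.91: books → 0% → $0.00
Game controller $57.06: electronics → 3.5% → $2.00
Fishing rod $171.76: athletic equipment → 6.5% → $11.16
Total tax = $2.00 + $11.16 = $13.16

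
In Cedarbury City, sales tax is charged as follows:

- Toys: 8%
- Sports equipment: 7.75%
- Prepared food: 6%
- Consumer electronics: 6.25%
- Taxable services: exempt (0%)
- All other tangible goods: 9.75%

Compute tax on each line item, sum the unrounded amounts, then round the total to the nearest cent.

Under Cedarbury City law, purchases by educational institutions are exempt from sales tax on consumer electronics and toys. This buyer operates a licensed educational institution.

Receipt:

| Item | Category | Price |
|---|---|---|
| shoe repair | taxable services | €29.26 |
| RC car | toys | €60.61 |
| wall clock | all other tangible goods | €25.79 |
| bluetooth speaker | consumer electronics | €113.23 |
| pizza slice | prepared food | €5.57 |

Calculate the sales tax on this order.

€2.85

Shoe repair €29.26: taxable services → 0% → €0.00
RC car €60.61: toys, buyer-exempt → 0% → €0.00
Wall clock €25.79: all other tangible goods → 9.75% → €2.514525
Bluetooth speaker €113.23: consumer electronics, buyer-exempt → 0% → €0.00
Pizza slice €5.57: prepared food → 6% → €0.3342
Unrounded tax sum = €2.848725 → €2.85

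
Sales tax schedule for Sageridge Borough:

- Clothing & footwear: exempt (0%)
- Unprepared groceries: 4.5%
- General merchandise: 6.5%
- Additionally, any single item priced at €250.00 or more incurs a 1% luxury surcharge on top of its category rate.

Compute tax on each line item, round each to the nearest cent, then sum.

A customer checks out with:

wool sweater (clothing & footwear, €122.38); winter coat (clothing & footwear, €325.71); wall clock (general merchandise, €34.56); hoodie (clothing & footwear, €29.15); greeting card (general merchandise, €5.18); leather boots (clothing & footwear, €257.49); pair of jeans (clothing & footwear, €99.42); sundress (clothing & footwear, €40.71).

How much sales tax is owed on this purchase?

Wool sweater €122.38: clothing & footwear → 0% → €0.00
Winter coat €325.71: clothing & footwear → 0% + 1% surcharge = 1% → €3.26
Wall clock €34.56: general merchandise → 6.5% → €2.25
Hoodie €29.15: clothing & footwear → 0% → €0.00
Greeting card €5.18: general merchandise → 6.5% → €0.34
Leather boots €257.49: clothing & footwear → 0% + 1% surcharge = 1% → €2.57
Pair of jeans €99.42: clothing & footwear → 0% → €0.00
Sundress €40.71: clothing & footwear → 0% → €0.00
Total tax = €3.26 + €2.25 + €0.34 + €2.57 = €8.42

€8.42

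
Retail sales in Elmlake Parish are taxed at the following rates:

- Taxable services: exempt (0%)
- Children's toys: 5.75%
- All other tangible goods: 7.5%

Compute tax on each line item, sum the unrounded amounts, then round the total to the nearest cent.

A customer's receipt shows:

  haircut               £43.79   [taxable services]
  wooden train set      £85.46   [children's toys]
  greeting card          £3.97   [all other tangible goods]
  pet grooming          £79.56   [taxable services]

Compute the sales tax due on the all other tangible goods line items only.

Greeting card £3.97: all other tangible goods → 7.5% → £0.29775
Tax on all other tangible goods: unrounded sum = £0.29775 → £0.30

£0.30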